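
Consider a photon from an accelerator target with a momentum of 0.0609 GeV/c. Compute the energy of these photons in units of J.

9.76 × 10^-12 J

(c = 2.99792458 × 10^8 m/s, 1 eV = 1.602176634 × 10^-19 J.)
In SI units: p = 0.0609 GeV/c = 3.2547 × 10^-20 kg·m/s.
Since E = pc for a photon, E = 9.757 × 10^-12 J.
So E ≈ 9.76 × 10^-12 J.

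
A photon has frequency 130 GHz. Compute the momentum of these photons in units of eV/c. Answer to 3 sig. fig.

Take h = 6.62607015e-34 J·s, c = 2.99792458e8 m/s, 1 eV = 1.602176634e-19 J.
Convert to SI: f = 130 GHz = 1.30e11 Hz.
For a photon p = hf/c, so p = 2.873e-31 kg·m/s.
Converting to eV/c: p = 5.376e-4 eV/c ≈ 5.38e-4 eV/c.

5.38e-4 eV/c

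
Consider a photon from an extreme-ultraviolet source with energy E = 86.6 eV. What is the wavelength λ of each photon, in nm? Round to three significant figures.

14.3 nm

Use h = 6.62607015·10^-34 J·s, c = 2.99792458·10^8 m/s, 1 eV = 1.602176634·10^-19 J.
In SI units: E = 86.6 eV = 1.3875·10^-17 J.
The photon relation is λ = hc/E, giving λ = 1.432·10^-8 m.
Converting to nm: λ = 14.32 nm ≈ 14.3 nm.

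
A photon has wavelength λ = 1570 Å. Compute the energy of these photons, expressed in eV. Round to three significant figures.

Convert to SI: λ = 1570 Å = 1.57e-7 m.
Apply E = hc/λ: E = 1.265e-18 J.
Converting to eV: E = 7.897 eV ≈ 7.90 eV.

7.90 eV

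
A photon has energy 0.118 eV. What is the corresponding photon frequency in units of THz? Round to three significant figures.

Use h = 6.62607015 × 10^-34 J·s, 1 eV = 1.602176634 × 10^-19 J.
First convert: E = 0.118 eV = 1.8906 × 10^-20 J.
Since f = E/h for a photon, f = 2.853 × 10^13 Hz.
Converting to THz: f = 28.53 THz ≈ 28.5 THz.

28.5 THz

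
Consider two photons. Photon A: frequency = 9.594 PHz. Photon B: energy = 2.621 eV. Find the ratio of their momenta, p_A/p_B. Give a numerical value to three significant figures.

p_A = 2.120e-26 kg·m/s (from frequency = 9.594 PHz, via p = hf/c).
p_B = 1.401e-27 kg·m/s (from energy = 2.621 eV, via p = E/c).
Ratio = 2.120e-26 / 1.401e-27 = 15.1.

15.1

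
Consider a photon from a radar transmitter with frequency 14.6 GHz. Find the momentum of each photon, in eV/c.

6.04e-5 eV/c

Convert to SI: f = 14.6 GHz = 1.46e10 Hz.
For a photon p = hf/c, so p = 3.227e-32 kg·m/s.
Converting to eV/c: p = 6.038e-5 eV/c ≈ 6.04e-5 eV/c.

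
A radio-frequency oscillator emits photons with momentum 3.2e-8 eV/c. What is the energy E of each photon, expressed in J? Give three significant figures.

Use c = 2.99792458e8 m/s, 1 eV = 1.602176634e-19 J.
Convert to SI: p = 3.2e-8 eV/c = 1.7102e-35 kg·m/s.
Since E = pc for a photon, E = 5.127e-27 J.
So E ≈ 5.13e-27 J.

5.13e-27 J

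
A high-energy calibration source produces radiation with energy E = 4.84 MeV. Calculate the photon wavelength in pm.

0.256 pm

Use h = 6.62607015e-34 J·s, c = 2.99792458e8 m/s, 1 eV = 1.602176634e-19 J.
First convert: E = 4.84 MeV = 7.7545e-13 J.
Apply λ = hc/E: λ = 2.562e-13 m.
Converting to pm: λ = 0.2562 pm ≈ 0.256 pm.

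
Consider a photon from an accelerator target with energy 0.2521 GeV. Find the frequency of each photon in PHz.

In SI units: E = 0.2521 GeV = 4.0391e-11 J.
Apply f = E/h: f = 6.096e22 Hz.
Converting to PHz: f = 6.096e7 PHz ≈ 6.10e7 PHz.

6.10e7 PHz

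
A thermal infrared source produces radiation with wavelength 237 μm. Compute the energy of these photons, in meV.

(h = 6.62607015·10^-34 J·s, c = 2.99792458·10^8 m/s, 1 eV = 1.602176634·10^-19 J.)
In SI units: λ = 237 μm = 2.37·10^-4 m.
Apply E = hc/λ: E = 8.382·10^-22 J.
Converting to meV: E = 5.231 meV ≈ 5.23 meV.

5.23 meV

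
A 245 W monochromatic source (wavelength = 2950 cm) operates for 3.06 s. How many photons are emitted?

Total energy: E_total = P·t = 245 × 3.06 = 749.7 J.
Per-photon energy: E = 6.734e-27 J.
N = E_total / E_photon = 1.11e29.

1.11e29 photons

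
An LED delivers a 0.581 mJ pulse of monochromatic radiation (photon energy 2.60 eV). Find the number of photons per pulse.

1.39e15 photons

Per-photon energy: E = 4.166e-19 J (from energy = 2.60 eV).
N = E_total / E_photon = 5.81e-4 J / 4.166e-19 J = 1.39e15.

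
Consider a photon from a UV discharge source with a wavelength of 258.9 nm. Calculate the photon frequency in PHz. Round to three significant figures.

In SI units: λ = 258.9 nm = 2.589 × 10^-7 m.
For a photon f = c/λ, so f = 1.158 × 10^15 Hz.
Converting to PHz: f = 1.158 PHz ≈ 1.16 PHz.

1.16 PHz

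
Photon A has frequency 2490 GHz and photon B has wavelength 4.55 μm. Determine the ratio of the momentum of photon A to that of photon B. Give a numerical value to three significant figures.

p_A = 5.503e-30 kg·m/s (from frequency = 2490 GHz, via p = hf/c).
p_B = 1.456e-28 kg·m/s (from wavelength = 4.55 μm, via p = h/λ).
Ratio = 5.503e-30 / 1.456e-28 = 0.0378.

0.0378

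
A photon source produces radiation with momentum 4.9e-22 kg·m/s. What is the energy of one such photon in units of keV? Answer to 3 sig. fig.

917 keV

Apply E = pc: E = 1.469e-13 J.
Converting to keV: E = 916.9 keV ≈ 917 keV.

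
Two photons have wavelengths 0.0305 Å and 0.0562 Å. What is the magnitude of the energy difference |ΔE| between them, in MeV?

0.186 MeV

Using E = hc/λ: E₁ = 6.513·10^-14 J, E₂ = 3.535·10^-14 J.
|ΔE| = |6.513·10^-14 − 3.535·10^-14| = 2.98·10^-14 J = 0.186 MeV.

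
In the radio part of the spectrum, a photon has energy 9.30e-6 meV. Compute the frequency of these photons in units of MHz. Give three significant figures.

Take h = 6.62607015e-34 J·s, 1 eV = 1.602176634e-19 J.
In SI units: E = 9.30e-6 meV = 1.4900e-27 J.
For a photon f = E/h, so f = 2.249e6 Hz.
Converting to MHz: f = 2.249 MHz ≈ 2.25 MHz.

2.25 MHz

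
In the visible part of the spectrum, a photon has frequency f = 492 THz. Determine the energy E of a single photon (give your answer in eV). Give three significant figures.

2.03 eV

Take h = 6.62607015 × 10^-34 J·s, 1 eV = 1.602176634 × 10^-19 J.
First convert: f = 492 THz = 4.92 × 10^14 Hz.
The photon relation is E = hf, giving E = 3.260 × 10^-19 J.
Converting to eV: E = 2.035 eV ≈ 2.03 eV.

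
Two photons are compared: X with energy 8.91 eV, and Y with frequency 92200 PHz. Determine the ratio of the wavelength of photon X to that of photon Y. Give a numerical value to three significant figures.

4.28 × 10^4

λ_X = 1.392 × 10^-7 m (from energy = 8.91 eV, via λ = hc/E).
λ_Y = 3.252 × 10^-12 m (from frequency = 92200 PHz, via λ = c/f).
Ratio = 1.392 × 10^-7 / 3.252 × 10^-12 = 4.28 × 10^4.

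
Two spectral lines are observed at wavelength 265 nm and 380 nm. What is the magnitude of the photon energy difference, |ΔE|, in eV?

Using E = hc/λ: E₁ = 7.496e-19 J, E₂ = 5.227e-19 J.
|ΔE| = |7.496e-19 − 5.227e-19| = 2.27e-19 J = 1.42 eV.

1.42 eV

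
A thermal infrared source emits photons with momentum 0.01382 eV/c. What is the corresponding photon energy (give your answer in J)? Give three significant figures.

2.21e-21 J

Use c = 2.99792458e8 m/s, 1 eV = 1.602176634e-19 J.
In SI units: p = 0.01382 eV/c = 7.3858e-30 kg·m/s.
The photon relation is E = pc, giving E = 2.214e-21 J.
So E ≈ 2.21e-21 J.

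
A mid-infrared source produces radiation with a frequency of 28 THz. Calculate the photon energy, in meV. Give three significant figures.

116 meV

(h = 6.62607015e-34 J·s, 1 eV = 1.602176634e-19 J.)
Convert to SI: f = 28 THz = 2.8e13 Hz.
Apply E = hf: E = 1.855e-20 J.
Converting to meV: E = 115.8 meV ≈ 116 meV.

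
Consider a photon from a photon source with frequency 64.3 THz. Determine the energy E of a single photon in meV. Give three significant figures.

266 meV

In SI units: f = 64.3 THz = 6.43·10^13 Hz.
For a photon E = hf, so E = 4.261·10^-20 J.
Converting to meV: E = 265.9 meV ≈ 266 meV.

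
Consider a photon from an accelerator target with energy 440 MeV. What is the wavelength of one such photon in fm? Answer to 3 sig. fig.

2.82 fm

First convert: E = 440 MeV = 7.0496 × 10^-11 J.
Apply λ = hc/E: λ = 2.818 × 10^-15 m.
Converting to fm: λ = 2.818 fm ≈ 2.82 fm.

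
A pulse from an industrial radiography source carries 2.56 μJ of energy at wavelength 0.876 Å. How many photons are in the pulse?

1.13e9 photons

Per-photon energy: E = 2.268e-15 J (from wavelength = 0.876 Å).
N = E_total / E_photon = 2.56e-6 J / 2.268e-15 J = 1.13e9.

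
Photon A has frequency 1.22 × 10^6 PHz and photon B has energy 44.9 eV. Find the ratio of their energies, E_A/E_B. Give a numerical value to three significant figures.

1.12 × 10^5

E_A = 8.084 × 10^-13 J (from frequency = 1.22 × 10^6 PHz, via E = hf).
E_B = 7.194 × 10^-18 J (from energy = 44.9 eV, via E given directly).
Ratio = 8.084 × 10^-13 / 7.194 × 10^-18 = 1.12 × 10^5.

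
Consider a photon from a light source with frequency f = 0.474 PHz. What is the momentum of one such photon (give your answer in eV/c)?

Use h = 6.62607015 × 10^-34 J·s, c = 2.99792458 × 10^8 m/s, 1 eV = 1.602176634 × 10^-19 J.
Convert to SI: f = 0.474 PHz = 4.74 × 10^14 Hz.
Apply p = hf/c: p = 1.048 × 10^-27 kg·m/s.
Converting to eV/c: p = 1.960 eV/c ≈ 1.96 eV/c.

1.96 eV/c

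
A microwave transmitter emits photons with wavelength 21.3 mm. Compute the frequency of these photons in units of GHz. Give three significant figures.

Use c = 2.99792458 × 10^8 m/s.
Convert to SI: λ = 21.3 mm = 0.0213 m.
Apply f = c/λ: f = 1.407 × 10^10 Hz.
Converting to GHz: f = 14.07 GHz ≈ 14.1 GHz.

14.1 GHz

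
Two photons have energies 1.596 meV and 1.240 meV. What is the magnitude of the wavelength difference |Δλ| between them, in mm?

0.223 mm

Using λ = hc/E: λ₁ = 7.7684 × 10^-4 m, λ₂ = 9.9987 × 10^-4 m.
|Δλ| = |7.7684 × 10^-4 − 9.9987 × 10^-4| = 2.23 × 10^-4 m = 0.223 mm.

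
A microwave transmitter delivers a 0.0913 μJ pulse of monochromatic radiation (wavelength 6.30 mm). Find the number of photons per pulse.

2.90e15 photons

Per-photon energy: E = 3.153e-23 J (from wavelength = 6.30 mm).
N = E_total / E_photon = 9.13e-8 J / 3.153e-23 J = 2.90e15.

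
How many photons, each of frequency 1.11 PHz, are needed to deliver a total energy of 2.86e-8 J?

3.89e10 photons

Per-photon energy: E = 7.355e-19 J (from frequency = 1.11 PHz).
N = E_total / E_photon = 2.86e-8 J / 7.355e-19 J = 3.89e10.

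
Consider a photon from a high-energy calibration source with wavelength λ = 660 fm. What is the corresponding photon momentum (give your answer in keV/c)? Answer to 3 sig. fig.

(h = 6.62607015e-34 J·s, c = 2.99792458e8 m/s, 1 eV = 1.602176634e-19 J.)
In SI units: λ = 660 fm = 6.6e-13 m.
Since p = h/λ for a photon, p = 1.004e-21 kg·m/s.
Converting to keV/c: p = 1879 keV/c ≈ 1880 keV/c.

1880 keV/c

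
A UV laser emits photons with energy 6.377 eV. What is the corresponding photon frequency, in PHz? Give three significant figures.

Convert to SI: E = 6.377 eV = 1.0217 × 10^-18 J.
Apply f = E/h: f = 1.542 × 10^15 Hz.
Converting to PHz: f = 1.542 PHz ≈ 1.54 PHz.

1.54 PHz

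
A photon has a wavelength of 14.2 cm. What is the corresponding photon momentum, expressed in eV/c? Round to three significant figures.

8.73·10^-6 eV/c

First convert: λ = 14.2 cm = 0.142 m.
For a photon p = h/λ, so p = 4.666·10^-33 kg·m/s.
Converting to eV/c: p = 8.731·10^-6 eV/c ≈ 8.73·10^-6 eV/c.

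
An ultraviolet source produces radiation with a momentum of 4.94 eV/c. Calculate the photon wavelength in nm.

Use h = 6.62607015 × 10^-34 J·s, c = 2.99792458 × 10^8 m/s, 1 eV = 1.602176634 × 10^-19 J.
Convert to SI: p = 4.94 eV/c = 2.6401 × 10^-27 kg·m/s.
The photon relation is λ = h/p, giving λ = 2.510 × 10^-7 m.
Converting to nm: λ = 251.0 nm ≈ 251 nm.

251 nm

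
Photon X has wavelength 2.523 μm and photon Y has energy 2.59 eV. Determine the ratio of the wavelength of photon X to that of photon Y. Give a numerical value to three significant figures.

5.27

λ_X = 2.523 × 10^-6 m (from wavelength = 2.523 μm, via λ given directly).
λ_Y = 4.787 × 10^-7 m (from energy = 2.59 eV, via λ = hc/E).
Ratio = 2.523 × 10^-6 / 4.787 × 10^-7 = 5.27.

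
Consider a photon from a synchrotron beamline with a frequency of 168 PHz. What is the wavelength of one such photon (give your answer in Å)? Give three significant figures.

First convert: f = 168 PHz = 1.68e17 Hz.
Apply λ = c/f: λ = 1.784e-9 m.
Converting to Å: λ = 17.84 Å ≈ 17.8 Å.

17.8 Å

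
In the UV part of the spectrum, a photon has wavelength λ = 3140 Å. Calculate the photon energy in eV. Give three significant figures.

Convert to SI: λ = 3140 Å = 3.14e-7 m.
Since E = hc/λ for a photon, E = 6.326e-19 J.
Converting to eV: E = 3.949 eV ≈ 3.95 eV.

3.95 eV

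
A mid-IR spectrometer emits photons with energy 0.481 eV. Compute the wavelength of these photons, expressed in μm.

(h = 6.62607015 × 10^-34 J·s, c = 2.99792458 × 10^8 m/s, 1 eV = 1.602176634 × 10^-19 J.)
In SI units: E = 0.481 eV = 7.7065 × 10^-20 J.
Since λ = hc/E for a photon, λ = 2.578 × 10^-6 m.
Converting to μm: λ = 2.578 μm ≈ 2.58 μm.

2.58 μm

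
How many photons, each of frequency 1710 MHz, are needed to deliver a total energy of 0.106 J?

Per-photon energy: E = 1.133e-24 J (from frequency = 1710 MHz).
N = E_total / E_photon = 0.106 J / 1.133e-24 J = 9.36e22.

9.36e22 photons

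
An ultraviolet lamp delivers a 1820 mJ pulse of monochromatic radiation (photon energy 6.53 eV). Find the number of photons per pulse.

1.74·10^18 photons

Per-photon energy: E = 1.046·10^-18 J (from energy = 6.53 eV).
N = E_total / E_photon = 1.82 J / 1.046·10^-18 J = 1.74·10^18.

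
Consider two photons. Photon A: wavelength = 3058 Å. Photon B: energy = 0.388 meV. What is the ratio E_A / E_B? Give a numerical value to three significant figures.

E_A = 6.496·10^-19 J (from wavelength = 3058 Å, via E = hc/λ).
E_B = 6.216·10^-23 J (from energy = 0.388 meV, via E given directly).
Ratio = 6.496·10^-19 / 6.216·10^-23 = 1.04·10^4.

1.04·10^4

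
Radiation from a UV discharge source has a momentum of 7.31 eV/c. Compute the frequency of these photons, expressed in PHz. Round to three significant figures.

1.77 PHz

Take h = 6.62607015·10^-34 J·s, c = 2.99792458·10^8 m/s, 1 eV = 1.602176634·10^-19 J.
First convert: p = 7.31 eV/c = 3.9067·10^-27 kg·m/s.
The photon relation is f = pc/h, giving f = 1.768·10^15 Hz.
Converting to PHz: f = 1.768 PHz ≈ 1.77 PHz.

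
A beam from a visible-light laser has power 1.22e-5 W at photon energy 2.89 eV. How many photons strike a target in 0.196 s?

Total energy: E_total = P·t = 1.22e-5 × 0.196 = 2.391e-6 J.
Per-photon energy: E = 4.630e-19 J.
N = E_total / E_photon = 5.16e12.

5.16e12 photons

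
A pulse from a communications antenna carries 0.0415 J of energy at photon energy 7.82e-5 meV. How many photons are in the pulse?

3.31e24 photons

Per-photon energy: E = 1.253e-26 J (from energy = 7.82e-5 meV).
N = E_total / E_photon = 0.0415 J / 1.253e-26 J = 3.31e24.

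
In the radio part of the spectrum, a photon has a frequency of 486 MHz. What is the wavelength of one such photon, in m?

Use c = 2.99792458·10^8 m/s.
In SI units: f = 486 MHz = 4.86·10^8 Hz.
Apply λ = c/f: λ = 0.6169 m.
So λ ≈ 0.617 m.

0.617 m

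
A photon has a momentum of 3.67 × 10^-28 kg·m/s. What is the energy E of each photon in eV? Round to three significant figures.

0.687 eV

(c = 2.99792458 × 10^8 m/s, 1 eV = 1.602176634 × 10^-19 J.)
Since E = pc for a photon, E = 1.100 × 10^-19 J.
Converting to eV: E = 0.6867 eV ≈ 0.687 eV.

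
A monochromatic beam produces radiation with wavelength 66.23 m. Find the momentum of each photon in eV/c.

Take h = 6.62607015·10^-34 J·s, c = 2.99792458·10^8 m/s, 1 eV = 1.602176634·10^-19 J.
The photon relation is p = h/λ, giving p = 1.000·10^-35 kg·m/s.
Converting to eV/c: p = 1.872·10^-8 eV/c ≈ 1.87·10^-8 eV/c.

1.87·10^-8 eV/c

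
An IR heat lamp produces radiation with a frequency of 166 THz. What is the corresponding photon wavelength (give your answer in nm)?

1810 nm

In SI units: f = 166 THz = 1.66e14 Hz.
For a photon λ = c/f, so λ = 1.806e-6 m.
Converting to nm: λ = 1806 nm ≈ 1810 nm.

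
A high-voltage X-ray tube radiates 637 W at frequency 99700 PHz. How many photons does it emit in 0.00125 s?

1.21 × 10^13 photons

Total energy: E_total = P·t = 637 × 0.00125 = 0.7963 J.
Per-photon energy: E = 6.606 × 10^-14 J.
N = E_total / E_photon = 1.21 × 10^13.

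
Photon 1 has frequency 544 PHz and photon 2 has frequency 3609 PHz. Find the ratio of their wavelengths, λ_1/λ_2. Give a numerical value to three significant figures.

λ_1 = 5.511 × 10^-10 m (from frequency = 544 PHz, via λ = c/f).
λ_2 = 8.307 × 10^-11 m (from frequency = 3609 PHz, via λ = c/f).
Ratio = 5.511 × 10^-10 / 8.307 × 10^-11 = 6.63.

6.63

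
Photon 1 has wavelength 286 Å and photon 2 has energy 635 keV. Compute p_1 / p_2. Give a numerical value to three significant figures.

p_1 = 2.317 × 10^-26 kg·m/s (from wavelength = 286 Å, via p = h/λ).
p_2 = 3.394 × 10^-22 kg·m/s (from energy = 635 keV, via p = E/c).
Ratio = 2.317 × 10^-26 / 3.394 × 10^-22 = 6.83 × 10^-5.

6.83 × 10^-5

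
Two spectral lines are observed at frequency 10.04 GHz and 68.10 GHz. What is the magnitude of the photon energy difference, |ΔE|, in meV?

0.240 meV

Using E = hf: E₁ = 6.6526 × 10^-24 J, E₂ = 4.5124 × 10^-23 J.
|ΔE| = |6.6526 × 10^-24 − 4.5124 × 10^-23| = 3.85 × 10^-23 J = 0.240 meV.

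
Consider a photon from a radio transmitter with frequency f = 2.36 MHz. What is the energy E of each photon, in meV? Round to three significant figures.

First convert: f = 2.36 MHz = 2.36e6 Hz.
Apply E = hf: E = 1.564e-27 J.
Converting to meV: E = 9.760e-6 meV ≈ 9.76e-6 meV.

9.76e-6 meV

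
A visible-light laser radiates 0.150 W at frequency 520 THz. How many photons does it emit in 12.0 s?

5.22e18 photons

Total energy: E_total = P·t = 0.150 × 12.0 = 1.800 J.
Per-photon energy: E = 3.446e-19 J.
N = E_total / E_photon = 5.22e18.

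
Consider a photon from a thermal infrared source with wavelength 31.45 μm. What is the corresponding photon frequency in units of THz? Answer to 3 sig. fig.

9.53 THz

Convert to SI: λ = 31.45 μm = 3.145 × 10^-5 m.
For a photon f = c/λ, so f = 9.532 × 10^12 Hz.
Converting to THz: f = 9.532 THz ≈ 9.53 THz.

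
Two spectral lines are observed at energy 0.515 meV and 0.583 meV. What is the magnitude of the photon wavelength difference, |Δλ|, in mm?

Using λ = hc/E: λ₁ = 0.002407 m, λ₂ = 0.002127 m.
|Δλ| = |0.002407 − 0.002127| = 2.81·10^-4 m = 0.281 mm.

0.281 mm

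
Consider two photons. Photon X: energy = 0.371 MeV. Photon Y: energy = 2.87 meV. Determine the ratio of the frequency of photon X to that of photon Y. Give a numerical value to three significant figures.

f_X = 8.971e19 Hz (from energy = 0.371 MeV, via f = E/h).
f_Y = 6.940e11 Hz (from energy = 2.87 meV, via f = E/h).
Ratio = 8.971e19 / 6.940e11 = 1.29e8.

1.29e8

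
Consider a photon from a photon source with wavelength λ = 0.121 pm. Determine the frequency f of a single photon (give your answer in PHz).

Use c = 2.99792458e8 m/s.
In SI units: λ = 0.121 pm = 1.21e-13 m.
For a photon f = c/λ, so f = 2.478e21 Hz.
Converting to PHz: f = 2.478e6 PHz ≈ 2.48e6 PHz.

2.48e6 PHz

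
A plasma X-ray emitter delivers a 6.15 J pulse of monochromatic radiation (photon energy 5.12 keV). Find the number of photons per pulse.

7.50e15 photons

Per-photon energy: E = 8.203e-16 J (from energy = 5.12 keV).
N = E_total / E_photon = 6.15 J / 8.203e-16 J = 7.50e15.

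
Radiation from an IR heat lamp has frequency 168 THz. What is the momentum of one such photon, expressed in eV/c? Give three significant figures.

0.695 eV/c

First convert: f = 168 THz = 1.68e14 Hz.
The photon relation is p = hf/c, giving p = 3.713e-28 kg·m/s.
Converting to eV/c: p = 0.6948 eV/c ≈ 0.695 eV/c.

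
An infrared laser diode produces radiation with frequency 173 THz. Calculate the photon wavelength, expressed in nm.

Convert to SI: f = 173 THz = 1.73 × 10^14 Hz.
For a photon λ = c/f, so λ = 1.733 × 10^-6 m.
Converting to nm: λ = 1733 nm ≈ 1730 nm.

1730 nm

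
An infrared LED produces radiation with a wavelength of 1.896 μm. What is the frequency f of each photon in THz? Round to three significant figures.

In SI units: λ = 1.896 μm = 1.896e-6 m.
For a photon f = c/λ, so f = 1.581e14 Hz.
Converting to THz: f = 158.1 THz ≈ 158 THz.

158 THz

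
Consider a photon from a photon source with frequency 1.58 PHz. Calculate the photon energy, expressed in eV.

6.53 eV

First convert: f = 1.58 PHz = 1.58 × 10^15 Hz.
The photon relation is E = hf, giving E = 1.047 × 10^-18 J.
Converting to eV: E = 6.534 eV ≈ 6.53 eV.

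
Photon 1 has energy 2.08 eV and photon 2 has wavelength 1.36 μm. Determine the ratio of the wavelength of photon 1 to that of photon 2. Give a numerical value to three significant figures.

0.438

λ_1 = 5.961 × 10^-7 m (from energy = 2.08 eV, via λ = hc/E).
λ_2 = 1.360 × 10^-6 m (from wavelength = 1.36 μm, via λ given directly).
Ratio = 5.961 × 10^-7 / 1.360 × 10^-6 = 0.438.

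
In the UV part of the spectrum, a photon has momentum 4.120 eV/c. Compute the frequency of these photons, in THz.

(h = 6.62607015 × 10^-34 J·s, c = 2.99792458 × 10^8 m/s, 1 eV = 1.602176634 × 10^-19 J.)
In SI units: p = 4.120 eV/c = 2.2018 × 10^-27 kg·m/s.
The photon relation is f = pc/h, giving f = 9.962 × 10^14 Hz.
Converting to THz: f = 996.2 THz ≈ 996 THz.

996 THz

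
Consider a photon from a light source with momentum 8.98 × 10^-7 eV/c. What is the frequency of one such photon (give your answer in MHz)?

217 MHz

In SI units: p = 8.98 × 10^-7 eV/c = 4.7992 × 10^-34 kg·m/s.
Since f = pc/h for a photon, f = 2.171 × 10^8 Hz.
Converting to MHz: f = 217.1 MHz ≈ 217 MHz.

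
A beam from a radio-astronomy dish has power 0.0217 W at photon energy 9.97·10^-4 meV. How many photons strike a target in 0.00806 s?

1.09·10^21 photons

Total energy: E_total = P·t = 0.0217 × 0.00806 = 1.749·10^-4 J.
Per-photon energy: E = 1.597·10^-25 J.
N = E_total / E_photon = 1.09·10^21.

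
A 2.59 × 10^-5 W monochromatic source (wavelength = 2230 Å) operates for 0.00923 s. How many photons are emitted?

2.68 × 10^11 photons

Total energy: E_total = P·t = 2.59 × 10^-5 × 0.00923 = 2.391 × 10^-7 J.
Per-photon energy: E = 8.908 × 10^-19 J.
N = E_total / E_photon = 2.68 × 10^11.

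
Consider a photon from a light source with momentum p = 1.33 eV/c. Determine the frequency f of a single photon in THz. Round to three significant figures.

In SI units: p = 1.33 eV/c = 7.1079e-28 kg·m/s.
The photon relation is f = pc/h, giving f = 3.216e14 Hz.
Converting to THz: f = 321.6 THz ≈ 322 THz.

322 THz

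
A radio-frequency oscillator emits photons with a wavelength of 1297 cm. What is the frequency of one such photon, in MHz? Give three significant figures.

Take c = 2.99792458e8 m/s.
First convert: λ = 1297 cm = 12.97 m.
The photon relation is f = c/λ, giving f = 2.311e7 Hz.
Converting to MHz: f = 23.11 MHz ≈ 23.1 MHz.

23.1 MHz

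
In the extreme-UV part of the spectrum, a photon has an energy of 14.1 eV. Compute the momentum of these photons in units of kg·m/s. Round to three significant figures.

Take c = 2.99792458e8 m/s, 1 eV = 1.602176634e-19 J.
Convert to SI: E = 14.1 eV = 2.2591e-18 J.
Since p = E/c for a photon, p = 7.535e-27 kg·m/s.
So p ≈ 7.54e-27 kg·m/s.

7.54e-27 kg·m/s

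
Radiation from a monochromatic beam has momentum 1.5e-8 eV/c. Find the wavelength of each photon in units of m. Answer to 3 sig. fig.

(h = 6.62607015e-34 J·s, c = 2.99792458e8 m/s, 1 eV = 1.602176634e-19 J.)
Convert to SI: p = 1.5e-8 eV/c = 8.0164e-36 kg·m/s.
Apply λ = h/p: λ = 82.66 m.
So λ ≈ 82.7 m.

82.7 m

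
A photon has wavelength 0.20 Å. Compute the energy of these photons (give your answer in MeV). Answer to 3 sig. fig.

Use h = 6.62607015 × 10^-34 J·s, c = 2.99792458 × 10^8 m/s, 1 eV = 1.602176634 × 10^-19 J.
Convert to SI: λ = 0.20 Å = 2.0 × 10^-11 m.
Apply E = hc/λ: E = 9.932 × 10^-15 J.
Converting to MeV: E = 0.06199 MeV ≈ 0.0620 MeV.

0.0620 MeV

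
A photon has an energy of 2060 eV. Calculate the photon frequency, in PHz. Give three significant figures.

498 PHz

Take h = 6.62607015e-34 J·s, 1 eV = 1.602176634e-19 J.
Convert to SI: E = 2060 eV = 3.3005e-16 J.
Since f = E/h for a photon, f = 4.981e17 Hz.
Converting to PHz: f = 498.1 PHz ≈ 498 PHz.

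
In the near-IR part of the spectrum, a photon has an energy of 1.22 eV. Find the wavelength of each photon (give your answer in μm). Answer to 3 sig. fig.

1.02 μm

(h = 6.62607015e-34 J·s, c = 2.99792458e8 m/s, 1 eV = 1.602176634e-19 J.)
Convert to SI: E = 1.22 eV = 1.9547e-19 J.
The photon relation is λ = hc/E, giving λ = 1.016e-6 m.
Converting to μm: λ = 1.016 μm ≈ 1.02 μm.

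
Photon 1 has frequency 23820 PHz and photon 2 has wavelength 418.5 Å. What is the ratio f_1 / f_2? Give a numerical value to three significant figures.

3330

f_1 = 2.382 × 10^19 Hz (from frequency = 23820 PHz, via f given directly).
f_2 = 7.163 × 10^15 Hz (from wavelength = 418.5 Å, via f = c/λ).
Ratio = 2.382 × 10^19 / 7.163 × 10^15 = 3330.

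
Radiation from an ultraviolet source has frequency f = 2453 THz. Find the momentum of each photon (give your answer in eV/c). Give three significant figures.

Use h = 6.62607015e-34 J·s, c = 2.99792458e8 m/s, 1 eV = 1.602176634e-19 J.
In SI units: f = 2453 THz = 2.453e15 Hz.
The photon relation is p = hf/c, giving p = 5.422e-27 kg·m/s.
Converting to eV/c: p = 10.14 eV/c ≈ 10.1 eV/c.

10.1 eV/c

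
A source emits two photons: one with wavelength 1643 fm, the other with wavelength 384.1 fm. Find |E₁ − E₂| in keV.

Using E = hc/λ: E₁ = 1.2090 × 10^-13 J, E₂ = 5.1717 × 10^-13 J.
|ΔE| = |1.2090 × 10^-13 − 5.1717 × 10^-13| = 3.96 × 10^-13 J = 2470 keV.

2470 keV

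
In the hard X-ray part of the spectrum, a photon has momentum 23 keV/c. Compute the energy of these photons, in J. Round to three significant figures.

3.69·10^-15 J

Take c = 2.99792458·10^8 m/s, 1 eV = 1.602176634·10^-19 J.
Convert to SI: p = 23 keV/c = 1.2292·10^-23 kg·m/s.
Apply E = pc: E = 3.685·10^-15 J.
So E ≈ 3.69·10^-15 J.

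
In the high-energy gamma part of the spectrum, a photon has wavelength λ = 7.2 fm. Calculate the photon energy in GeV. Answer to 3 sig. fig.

Use h = 6.62607015 × 10^-34 J·s, c = 2.99792458 × 10^8 m/s, 1 eV = 1.602176634 × 10^-19 J.
In SI units: λ = 7.2 fm = 7.2 × 10^-15 m.
For a photon E = hc/λ, so E = 2.759 × 10^-11 J.
Converting to GeV: E = 0.1722 GeV ≈ 0.172 GeV.

0.172 GeV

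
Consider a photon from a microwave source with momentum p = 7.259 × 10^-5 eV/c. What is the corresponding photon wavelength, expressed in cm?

Use h = 6.62607015 × 10^-34 J·s, c = 2.99792458 × 10^8 m/s, 1 eV = 1.602176634 × 10^-19 J.
First convert: p = 7.259 × 10^-5 eV/c = 3.8794 × 10^-32 kg·m/s.
Since λ = h/p for a photon, λ = 0.01708 m.
Converting to cm: λ = 1.708 cm ≈ 1.71 cm.

1.71 cm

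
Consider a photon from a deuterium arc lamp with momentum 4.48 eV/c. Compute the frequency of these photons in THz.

Use h = 6.62607015 × 10^-34 J·s, c = 2.99792458 × 10^8 m/s, 1 eV = 1.602176634 × 10^-19 J.
In SI units: p = 4.48 eV/c = 2.3942 × 10^-27 kg·m/s.
For a photon f = pc/h, so f = 1.083 × 10^15 Hz.
Converting to THz: f = 1083 THz ≈ 1080 THz.

1080 THz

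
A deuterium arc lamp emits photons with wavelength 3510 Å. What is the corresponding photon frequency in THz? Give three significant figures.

Use c = 2.99792458·10^8 m/s.
In SI units: λ = 3510 Å = 3.51·10^-7 m.
For a photon f = c/λ, so f = 8.541·10^14 Hz.
Converting to THz: f = 854.1 THz ≈ 854 THz.

854 THz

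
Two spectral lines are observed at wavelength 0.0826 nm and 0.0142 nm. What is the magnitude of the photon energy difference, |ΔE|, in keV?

Using E = hc/λ: E₁ = 2.405e-15 J, E₂ = 1.399e-14 J.
|ΔE| = |2.405e-15 − 1.399e-14| = 1.16e-14 J = 72.3 keV.

72.3 keV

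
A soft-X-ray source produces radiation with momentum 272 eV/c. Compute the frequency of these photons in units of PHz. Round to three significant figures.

65.8 PHz

Use h = 6.62607015 × 10^-34 J·s, c = 2.99792458 × 10^8 m/s, 1 eV = 1.602176634 × 10^-19 J.
In SI units: p = 272 eV/c = 1.4536 × 10^-25 kg·m/s.
The photon relation is f = pc/h, giving f = 6.577 × 10^16 Hz.
Converting to PHz: f = 65.77 PHz ≈ 65.8 PHz.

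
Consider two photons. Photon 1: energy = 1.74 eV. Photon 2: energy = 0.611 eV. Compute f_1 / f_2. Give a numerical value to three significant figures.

2.85

f_1 = 4.207e14 Hz (from energy = 1.74 eV, via f = E/h).
f_2 = 1.477e14 Hz (from energy = 0.611 eV, via f = E/h).
Ratio = 4.207e14 / 1.477e14 = 2.85.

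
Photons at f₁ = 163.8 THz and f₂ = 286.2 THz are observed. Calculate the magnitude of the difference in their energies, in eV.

0.506 eV

Using E = hf: E₁ = 1.0854 × 10^-19 J, E₂ = 1.8964 × 10^-19 J.
|ΔE| = |1.0854 × 10^-19 − 1.8964 × 10^-19| = 8.11 × 10^-20 J = 0.506 eV.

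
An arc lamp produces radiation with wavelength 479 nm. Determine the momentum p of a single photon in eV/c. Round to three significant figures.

(h = 6.62607015 × 10^-34 J·s, c = 2.99792458 × 10^8 m/s, 1 eV = 1.602176634 × 10^-19 J.)
In SI units: λ = 479 nm = 4.79 × 10^-7 m.
The photon relation is p = h/λ, giving p = 1.383 × 10^-27 kg·m/s.
Converting to eV/c: p = 2.588 eV/c ≈ 2.59 eV/c.

2.59 eV/c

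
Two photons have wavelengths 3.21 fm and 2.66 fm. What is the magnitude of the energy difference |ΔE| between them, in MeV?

Using E = hc/λ: E₁ = 6.188 × 10^-11 J, E₂ = 7.468 × 10^-11 J.
|ΔE| = |6.188 × 10^-11 − 7.468 × 10^-11| = 1.28 × 10^-11 J = 79.9 MeV.

79.9 MeV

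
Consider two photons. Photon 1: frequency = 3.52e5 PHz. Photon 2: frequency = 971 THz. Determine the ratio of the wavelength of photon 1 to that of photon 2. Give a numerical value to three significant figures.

2.76e-6

λ_1 = 8.517e-13 m (from frequency = 3.52e5 PHz, via λ = c/f).
λ_2 = 3.087e-7 m (from frequency = 971 THz, via λ = c/f).
Ratio = 8.517e-13 / 3.087e-7 = 2.76e-6.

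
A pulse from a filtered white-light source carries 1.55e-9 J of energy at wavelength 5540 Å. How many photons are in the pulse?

Per-photon energy: E = 3.586e-19 J (from wavelength = 5540 Å).
N = E_total / E_photon = 1.55e-9 J / 3.586e-19 J = 4.32e9.

4.32e9 photons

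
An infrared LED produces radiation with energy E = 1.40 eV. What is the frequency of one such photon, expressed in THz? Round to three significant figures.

Take h = 6.62607015 × 10^-34 J·s, 1 eV = 1.602176634 × 10^-19 J.
First convert: E = 1.40 eV = 2.2430 × 10^-19 J.
The photon relation is f = E/h, giving f = 3.385 × 10^14 Hz.
Converting to THz: f = 338.5 THz ≈ 339 THz.

339 THz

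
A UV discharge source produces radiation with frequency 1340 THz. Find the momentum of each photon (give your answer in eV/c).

5.54 eV/c

Take h = 6.62607015 × 10^-34 J·s, c = 2.99792458 × 10^8 m/s, 1 eV = 1.602176634 × 10^-19 J.
In SI units: f = 1340 THz = 1.34 × 10^15 Hz.
For a photon p = hf/c, so p = 2.962 × 10^-27 kg·m/s.
Converting to eV/c: p = 5.542 eV/c ≈ 5.54 eV/c.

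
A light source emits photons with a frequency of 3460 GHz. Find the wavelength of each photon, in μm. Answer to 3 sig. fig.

86.6 μm

(c = 2.99792458 × 10^8 m/s.)
Convert to SI: f = 3460 GHz = 3.46 × 10^12 Hz.
The photon relation is λ = c/f, giving λ = 8.665 × 10^-5 m.
Converting to μm: λ = 86.65 μm ≈ 86.6 μm.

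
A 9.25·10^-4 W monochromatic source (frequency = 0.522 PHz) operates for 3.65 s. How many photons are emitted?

9.76·10^15 photons

Total energy: E_total = P·t = 9.25·10^-4 × 3.65 = 0.003376 J.
Per-photon energy: E = 3.459·10^-19 J.
N = E_total / E_photon = 9.76·10^15.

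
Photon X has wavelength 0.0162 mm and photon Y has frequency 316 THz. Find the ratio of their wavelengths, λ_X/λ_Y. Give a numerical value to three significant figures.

λ_X = 1.620 × 10^-5 m (from wavelength = 0.0162 mm, via λ given directly).
λ_Y = 9.487 × 10^-7 m (from frequency = 316 THz, via λ = c/f).
Ratio = 1.620 × 10^-5 / 9.487 × 10^-7 = 17.1.

17.1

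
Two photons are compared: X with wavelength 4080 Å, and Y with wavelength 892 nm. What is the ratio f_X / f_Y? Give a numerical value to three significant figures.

2.19

f_X = 7.348 × 10^14 Hz (from wavelength = 4080 Å, via f = c/λ).
f_Y = 3.361 × 10^14 Hz (from wavelength = 892 nm, via f = c/λ).
Ratio = 7.348 × 10^14 / 3.361 × 10^14 = 2.19.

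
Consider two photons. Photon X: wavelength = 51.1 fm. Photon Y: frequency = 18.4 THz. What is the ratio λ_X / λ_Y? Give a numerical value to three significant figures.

λ_X = 5.110 × 10^-14 m (from wavelength = 51.1 fm, via λ given directly).
λ_Y = 1.629 × 10^-5 m (from frequency = 18.4 THz, via λ = c/f).
Ratio = 5.110 × 10^-14 / 1.629 × 10^-5 = 3.14 × 10^-9.

3.14 × 10^-9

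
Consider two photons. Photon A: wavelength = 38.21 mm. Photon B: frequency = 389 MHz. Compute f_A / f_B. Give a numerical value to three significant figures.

20.2

f_A = 7.846 × 10^9 Hz (from wavelength = 38.21 mm, via f = c/λ).
f_B = 3.890 × 10^8 Hz (from frequency = 389 MHz, via f given directly).
Ratio = 7.846 × 10^9 / 3.890 × 10^8 = 20.2.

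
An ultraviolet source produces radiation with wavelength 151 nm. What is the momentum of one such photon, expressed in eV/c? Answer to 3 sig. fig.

First convert: λ = 151 nm = 1.51e-7 m.
Apply p = h/λ: p = 4.388e-27 kg·m/s.
Converting to eV/c: p = 8.211 eV/c ≈ 8.21 eV/c.

8.21 eV/c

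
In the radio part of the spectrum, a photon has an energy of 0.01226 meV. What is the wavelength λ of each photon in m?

0.101 m

(h = 6.62607015e-34 J·s, c = 2.99792458e8 m/s, 1 eV = 1.602176634e-19 J.)
First convert: E = 0.01226 meV = 1.9643e-24 J.
Since λ = hc/E for a photon, λ = 0.1011 m.
So λ ≈ 0.101 m.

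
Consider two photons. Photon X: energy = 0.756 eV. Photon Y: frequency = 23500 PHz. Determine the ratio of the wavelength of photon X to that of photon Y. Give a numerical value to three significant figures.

λ_X = 1.640·10^-6 m (from energy = 0.756 eV, via λ = hc/E).
λ_Y = 1.276·10^-11 m (from frequency = 23500 PHz, via λ = c/f).
Ratio = 1.640·10^-6 / 1.276·10^-11 = 1.29·10^5.

1.29·10^5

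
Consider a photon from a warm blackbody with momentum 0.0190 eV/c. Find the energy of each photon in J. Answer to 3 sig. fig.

(c = 2.99792458e8 m/s, 1 eV = 1.602176634e-19 J.)
Convert to SI: p = 0.0190 eV/c = 1.0154e-29 kg·m/s.
The photon relation is E = pc, giving E = 3.044e-21 J.
So E ≈ 3.04e-21 J.

3.04e-21 J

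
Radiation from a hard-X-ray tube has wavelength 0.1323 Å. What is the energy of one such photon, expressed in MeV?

(h = 6.62607015e-34 J·s, c = 2.99792458e8 m/s, 1 eV = 1.602176634e-19 J.)
Convert to SI: λ = 0.1323 Å = 1.323e-11 m.
Apply E = hc/λ: E = 1.501e-14 J.
Converting to MeV: E = 0.09371 MeV ≈ 0.0937 MeV.

0.0937 MeV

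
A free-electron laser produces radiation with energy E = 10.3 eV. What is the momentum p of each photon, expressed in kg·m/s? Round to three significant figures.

Convert to SI: E = 10.3 eV = 1.6502 × 10^-18 J.
Since p = E/c for a photon, p = 5.505 × 10^-27 kg·m/s.
So p ≈ 5.50 × 10^-27 kg·m/s.

5.50 × 10^-27 kg·m/s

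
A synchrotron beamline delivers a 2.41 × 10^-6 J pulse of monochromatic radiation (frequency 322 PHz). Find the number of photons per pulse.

Per-photon energy: E = 2.134 × 10^-16 J (from frequency = 322 PHz).
N = E_total / E_photon = 2.41 × 10^-6 J / 2.134 × 10^-16 J = 1.13 × 10^10.

1.13 × 10^10 photons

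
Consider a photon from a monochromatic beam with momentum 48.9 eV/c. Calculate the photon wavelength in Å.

(h = 6.62607015e-34 J·s, c = 2.99792458e8 m/s, 1 eV = 1.602176634e-19 J.)
First convert: p = 48.9 eV/c = 2.6134e-26 kg·m/s.
Apply λ = h/p: λ = 2.535e-8 m.
Converting to Å: λ = 253.5 Å ≈ 254 Å.

254 Å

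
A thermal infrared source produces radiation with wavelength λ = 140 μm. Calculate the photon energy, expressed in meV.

8.86 meV

Take h = 6.62607015e-34 J·s, c = 2.99792458e8 m/s, 1 eV = 1.602176634e-19 J.
In SI units: λ = 140 μm = 1.40e-4 m.
The photon relation is E = hc/λ, giving E = 1.419e-21 J.
Converting to meV: E = 8.856 meV ≈ 8.86 meV.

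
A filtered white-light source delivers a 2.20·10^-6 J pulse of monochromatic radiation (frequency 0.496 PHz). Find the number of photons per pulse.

6.69·10^12 photons

Per-photon energy: E = 3.287·10^-19 J (from frequency = 0.496 PHz).
N = E_total / E_photon = 2.20·10^-6 J / 3.287·10^-19 J = 6.69·10^12.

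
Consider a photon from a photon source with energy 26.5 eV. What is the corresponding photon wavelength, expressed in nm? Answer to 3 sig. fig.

Use h = 6.62607015 × 10^-34 J·s, c = 2.99792458 × 10^8 m/s, 1 eV = 1.602176634 × 10^-19 J.
First convert: E = 26.5 eV = 4.2458 × 10^-18 J.
For a photon λ = hc/E, so λ = 4.679 × 10^-8 m.
Converting to nm: λ = 46.79 nm ≈ 46.8 nm.

46.8 nm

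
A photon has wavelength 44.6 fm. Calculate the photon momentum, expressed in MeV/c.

27.8 MeV/c

First convert: λ = 44.6 fm = 4.46e-14 m.
The photon relation is p = h/λ, giving p = 1.486e-20 kg·m/s.
Converting to MeV/c: p = 27.80 MeV/c ≈ 27.8 MeV/c.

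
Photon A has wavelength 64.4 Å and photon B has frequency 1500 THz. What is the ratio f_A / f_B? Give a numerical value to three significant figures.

f_A = 4.655e16 Hz (from wavelength = 64.4 Å, via f = c/λ).
f_B = 1.500e15 Hz (from frequency = 1500 THz, via f given directly).
Ratio = 4.655e16 / 1.500e15 = 31.0.

31.0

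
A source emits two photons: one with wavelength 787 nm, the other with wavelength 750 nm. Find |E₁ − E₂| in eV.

Using E = hc/λ: E₁ = 2.524 × 10^-19 J, E₂ = 2.649 × 10^-19 J.
|ΔE| = |2.524 × 10^-19 − 2.649 × 10^-19| = 1.25 × 10^-20 J = 0.0777 eV.

0.0777 eV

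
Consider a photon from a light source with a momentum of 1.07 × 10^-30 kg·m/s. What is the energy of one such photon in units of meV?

2.00 meV

Use c = 2.99792458 × 10^8 m/s, 1 eV = 1.602176634 × 10^-19 J.
Apply E = pc: E = 3.208 × 10^-22 J.
Converting to meV: E = 2.002 meV ≈ 2.00 meV.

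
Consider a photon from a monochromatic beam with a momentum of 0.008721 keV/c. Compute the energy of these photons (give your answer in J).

1.40 × 10^-18 J

Take c = 2.99792458 × 10^8 m/s, 1 eV = 1.602176634 × 10^-19 J.
Convert to SI: p = 0.008721 keV/c = 4.6608 × 10^-27 kg·m/s.
The photon relation is E = pc, giving E = 1.397 × 10^-18 J.
So E ≈ 1.40 × 10^-18 J.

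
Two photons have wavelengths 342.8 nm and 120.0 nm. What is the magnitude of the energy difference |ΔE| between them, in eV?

6.72 eV

Using E = hc/λ: E₁ = 5.7948 × 10^-19 J, E₂ = 1.6554 × 10^-18 J.
|ΔE| = |5.7948 × 10^-19 − 1.6554 × 10^-18| = 1.08 × 10^-18 J = 6.72 eV.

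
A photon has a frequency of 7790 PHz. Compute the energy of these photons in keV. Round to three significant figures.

32.2 keV

(h = 6.62607015 × 10^-34 J·s, 1 eV = 1.602176634 × 10^-19 J.)
Convert to SI: f = 7790 PHz = 7.79 × 10^18 Hz.
The photon relation is E = hf, giving E = 5.162 × 10^-15 J.
Converting to keV: E = 32.22 keV ≈ 32.2 keV.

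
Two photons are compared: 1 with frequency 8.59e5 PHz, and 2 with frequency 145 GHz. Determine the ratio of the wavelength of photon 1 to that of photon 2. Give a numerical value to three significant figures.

λ_1 = 3.490e-13 m (from frequency = 8.59e5 PHz, via λ = c/f).
λ_2 = 0.002068 m (from frequency = 145 GHz, via λ = c/f).
Ratio = 3.490e-13 / 0.002068 = 1.69e-10.

1.69e-10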